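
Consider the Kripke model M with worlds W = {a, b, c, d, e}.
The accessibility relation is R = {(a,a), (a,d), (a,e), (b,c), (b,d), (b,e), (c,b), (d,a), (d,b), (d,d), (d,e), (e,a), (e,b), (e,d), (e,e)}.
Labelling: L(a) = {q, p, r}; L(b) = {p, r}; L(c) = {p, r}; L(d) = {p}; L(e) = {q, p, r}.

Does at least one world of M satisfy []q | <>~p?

No

Recall that []ψ holds at a world iff ψ holds at every accessible world, and <>ψ holds iff ψ holds at some accessible world.
Let φ = []q | <>~p. Evaluate φ at each world:
  a (successors {a, d, e}): φ is false.
  b (successors {c, d, e}): φ is false.
  c (successors {b}): φ is false.
  d (successors {a, b, d, e}): φ is false.
  e (successors {a, b, d, e}): φ is false.
For instance, at b:
  At b: []q is false, <>~p is false, so []q | <>~p is false.
    At b: []q requires q at every successor {c, d, e}.
      q fails at c, so []q is false at b.
    At b: <>~p requires ~p at some successor in {c, d, e}.
      At c: ~p is false.
      At d: ~p is false.
      At e: ~p is false.
    So <>~p is false at b.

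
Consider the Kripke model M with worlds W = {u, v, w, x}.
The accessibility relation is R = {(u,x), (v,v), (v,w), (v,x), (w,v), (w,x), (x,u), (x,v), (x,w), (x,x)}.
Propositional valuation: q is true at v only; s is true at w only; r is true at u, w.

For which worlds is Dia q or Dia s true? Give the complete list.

v, w, x

Let φ = Dia q or Dia s. Evaluate φ at each world:
  u (successors {x}): φ is false.
  v (successors {v, w, x}): φ is true.
  w (successors {v, x}): φ is true.
  x (successors {u, v, w, x}): φ is true.
For instance, at u:
  At u: Dia q is false, Dia s is false, so Dia q or Dia s is false.
    At u: Dia q requires q at some successor in {x}.
      At x: q is false.
    So Dia q is false at u.
    At u: Dia s requires s at some successor in {x}.
      At x: s is false.
    So Dia s is false at u.
Satisfying worlds: {v, w, x}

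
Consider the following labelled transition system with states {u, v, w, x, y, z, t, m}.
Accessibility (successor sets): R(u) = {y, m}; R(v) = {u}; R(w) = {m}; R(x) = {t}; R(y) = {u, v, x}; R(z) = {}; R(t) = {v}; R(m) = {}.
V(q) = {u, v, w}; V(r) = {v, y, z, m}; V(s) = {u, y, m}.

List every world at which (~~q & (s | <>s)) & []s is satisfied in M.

Let φ = (~~q & (s | <>s)) & []s. Evaluate φ at each world:
  u (successors {y, m}): φ is true.
  v (successors {u}): φ is true.
  w (successors {m}): φ is true.
  x (successors {t}): φ is false.
  y (successors {u, v, x}): φ is false.
  z (successors ∅): φ is false.
  t (successors {v}): φ is false.
  m (successors ∅): φ is false.
For instance, at v:
  At v: ~~q & (s | <>s) is true, []s is true, so (~~q & (s | <>s)) & []s is true.
    At v: ~~q is true, s | <>s is true, so ~~q & (s | <>s) is true.
      At v: s is false, <>s is true, so s | <>s is true.
    At v: []s requires s at every successor {u}.
      At u: s is true.
    So []s is true at v.
Satisfying worlds: {u, v, w}

u, v, w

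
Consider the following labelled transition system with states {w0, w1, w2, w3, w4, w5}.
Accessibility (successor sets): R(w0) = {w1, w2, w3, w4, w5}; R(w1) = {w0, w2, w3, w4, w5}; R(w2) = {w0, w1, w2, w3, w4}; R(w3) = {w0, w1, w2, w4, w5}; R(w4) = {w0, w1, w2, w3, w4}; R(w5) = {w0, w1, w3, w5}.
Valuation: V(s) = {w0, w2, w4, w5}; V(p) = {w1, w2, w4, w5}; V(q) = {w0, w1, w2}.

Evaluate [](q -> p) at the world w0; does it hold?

Yes

At w0: [](q -> p) requires q -> p at every successor {w1, w2, w3, w4, w5}.
  At w1: q -> p is true.
  At w2: q -> p is true.
  At w3: q -> p is true.
  At w4: q -> p is true.
  At w5: q -> p is true.
So [](q -> p) is true at w0.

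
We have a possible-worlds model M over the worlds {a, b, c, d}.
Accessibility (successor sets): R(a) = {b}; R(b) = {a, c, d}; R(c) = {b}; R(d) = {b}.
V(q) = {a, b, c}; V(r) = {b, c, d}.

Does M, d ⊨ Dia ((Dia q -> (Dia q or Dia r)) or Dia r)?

At d: Dia ((Dia q -> (Dia q or Dia r)) or Dia r) requires (Dia q -> (Dia q or Dia r)) or Dia r at some successor in {b}.
  (Dia q -> (Dia q or Dia r)) or Dia r holds at b, so Dia ((Dia q -> (Dia q or Dia r)) or Dia r) is true at d.
    At b: Dia q -> (Dia q or Dia r) is true, Dia r is true, so (Dia q -> (Dia q or Dia r)) or Dia r is true.
      At b: Dia q is true, Dia q or Dia r is true, so Dia q -> (Dia q or Dia r) is true.
      At b: Dia r requires r at some successor in {a, c, d}.
        r holds at c, so Dia r is true at b.

Yes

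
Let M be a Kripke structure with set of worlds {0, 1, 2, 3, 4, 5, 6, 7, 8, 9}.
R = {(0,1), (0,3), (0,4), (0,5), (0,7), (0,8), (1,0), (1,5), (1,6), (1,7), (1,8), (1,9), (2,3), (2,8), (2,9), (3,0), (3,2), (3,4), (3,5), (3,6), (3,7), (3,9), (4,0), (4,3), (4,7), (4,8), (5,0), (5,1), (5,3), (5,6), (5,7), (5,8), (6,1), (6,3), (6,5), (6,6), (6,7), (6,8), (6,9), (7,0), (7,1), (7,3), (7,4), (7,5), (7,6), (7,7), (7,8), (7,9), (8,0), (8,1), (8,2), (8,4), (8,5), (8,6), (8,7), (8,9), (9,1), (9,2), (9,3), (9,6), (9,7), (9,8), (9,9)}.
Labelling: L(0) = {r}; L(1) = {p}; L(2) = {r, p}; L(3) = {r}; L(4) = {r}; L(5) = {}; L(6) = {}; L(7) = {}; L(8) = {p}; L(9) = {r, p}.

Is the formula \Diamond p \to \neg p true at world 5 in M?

Recall that \Diamond ψ holds at a world iff ψ holds at some accessible world.
At 5: \Diamond p is true, \neg p is true, so \Diamond p \to \neg p is true.
  At 5: \Diamond p requires p at some successor in {0, 1, 3, 6, 7, 8}.
    p holds at 1, so \Diamond p is true at 5.

Yes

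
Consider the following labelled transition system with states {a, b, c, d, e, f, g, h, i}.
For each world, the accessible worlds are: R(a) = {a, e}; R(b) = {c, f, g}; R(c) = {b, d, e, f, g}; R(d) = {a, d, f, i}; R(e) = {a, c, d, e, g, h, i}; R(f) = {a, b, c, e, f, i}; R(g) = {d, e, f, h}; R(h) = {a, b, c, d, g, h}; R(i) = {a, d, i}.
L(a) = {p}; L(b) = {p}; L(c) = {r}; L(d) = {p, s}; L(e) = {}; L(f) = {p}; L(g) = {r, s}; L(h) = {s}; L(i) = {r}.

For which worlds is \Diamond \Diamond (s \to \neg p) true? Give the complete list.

a, b, c, d, e, f, g, h, i

Recall that \Diamond ψ holds at a world iff ψ holds at some accessible world.
Let φ = \Diamond \Diamond (s \to \neg p). Evaluate φ at each world:
  a (successors {a, e}): φ is true.
  b (successors {c, f, g}): φ is true.
  c (successors {b, d, e, f, g}): φ is true.
  d (successors {a, d, f, i}): φ is true.
  e (successors {a, c, d, e, g, h, i}): φ is true.
  f (successors {a, b, c, e, f, i}): φ is true.
  g (successors {d, e, f, h}): φ is true.
  h (successors {a, b, c, d, g, h}): φ is true.
  i (successors {a, d, i}): φ is true.
For instance, at c:
  At c: \Diamond \Diamond (s \to \neg p) requires \Diamond (s \to \neg p) at some successor in {b, d, e, f, g}.
    \Diamond (s \to \neg p) holds at b, so \Diamond \Diamond (s \to \neg p) is true at c.
      At b: \Diamond (s \to \neg p) requires s \to \neg p at some successor in {c, f, g}.
        s \to \neg p holds at c, so \Diamond (s \to \neg p) is true at b.
Satisfying worlds: {a, b, c, d, e, f, g, h, i}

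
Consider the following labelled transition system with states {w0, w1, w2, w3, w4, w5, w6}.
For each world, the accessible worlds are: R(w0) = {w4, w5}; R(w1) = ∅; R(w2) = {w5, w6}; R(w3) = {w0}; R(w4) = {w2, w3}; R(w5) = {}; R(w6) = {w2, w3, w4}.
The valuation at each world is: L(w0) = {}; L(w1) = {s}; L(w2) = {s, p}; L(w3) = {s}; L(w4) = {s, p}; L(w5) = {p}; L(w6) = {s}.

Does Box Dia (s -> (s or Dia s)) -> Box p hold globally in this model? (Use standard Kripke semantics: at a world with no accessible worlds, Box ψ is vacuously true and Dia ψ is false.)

Recall that Box ψ holds at a world iff ψ holds at every accessible world, and Dia ψ holds iff ψ holds at some accessible world.
Let φ = Box Dia (s -> (s or Dia s)) -> Box p. Evaluate φ at each world:
  w0 (successors {w4, w5}): φ is true.
  w1 (successors ∅): φ is true.
  w2 (successors {w5, w6}): φ is true.
  w3 (successors {w0}): φ is false.
  w4 (successors {w2, w3}): φ is false.
  w5 (successors ∅): φ is true.
  w6 (successors {w2, w3, w4}): φ is false.
Detail at w3 (counterexample):
  At w3: Box Dia (s -> (s or Dia s)) is true, Box p is false, so Box Dia (s -> (s or Dia s)) -> Box p is false.
    At w3: Box Dia (s -> (s or Dia s)) requires Dia (s -> (s or Dia s)) at every successor {w0}.
      At w0: Dia (s -> (s or Dia s)) is true.
    So Box Dia (s -> (s or Dia s)) is true at w3.
    At w3: Box p requires p at every successor {w0}.
      p fails at w0, so Box p is false at w3.

No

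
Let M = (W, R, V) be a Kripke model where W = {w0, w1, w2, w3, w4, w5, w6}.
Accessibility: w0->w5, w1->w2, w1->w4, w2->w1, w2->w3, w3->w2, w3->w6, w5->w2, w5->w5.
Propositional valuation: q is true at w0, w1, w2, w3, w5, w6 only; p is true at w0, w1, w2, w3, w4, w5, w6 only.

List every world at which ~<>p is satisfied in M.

Let φ = ~<>p. Evaluate φ at each world:
  w0 (successors {w5}): φ is false.
  w1 (successors {w2, w4}): φ is false.
  w2 (successors {w1, w3}): φ is false.
  w3 (successors {w2, w6}): φ is false.
  w4 (successors ∅): φ is true.
  w5 (successors {w2, w5}): φ is false.
  w6 (successors ∅): φ is true.
For instance, at w2:
  At w2: <>p is true, so ~<>p is false.
    At w2: <>p requires p at some successor in {w1, w3}.
      p holds at w1, so <>p is true at w2.
Satisfying worlds: {w4, w6}

w4, w6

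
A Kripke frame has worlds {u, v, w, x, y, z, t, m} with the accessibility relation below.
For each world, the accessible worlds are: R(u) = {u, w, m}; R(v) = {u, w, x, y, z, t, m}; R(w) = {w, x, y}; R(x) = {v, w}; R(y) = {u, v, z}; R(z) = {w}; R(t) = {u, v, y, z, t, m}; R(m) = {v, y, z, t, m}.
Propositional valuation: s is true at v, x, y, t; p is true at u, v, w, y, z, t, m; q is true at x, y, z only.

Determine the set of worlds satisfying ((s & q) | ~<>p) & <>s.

Recall that <>ψ holds at a world iff ψ holds at some accessible world.
Let φ = ((s & q) | ~<>p) & <>s. Evaluate φ at each world:
  u (successors {u, w, m}): φ is false.
  v (successors {u, w, x, y, z, t, m}): φ is false.
  w (successors {w, x, y}): φ is false.
  x (successors {v, w}): φ is true.
  y (successors {u, v, z}): φ is true.
  z (successors {w}): φ is false.
  t (successors {u, v, y, z, t, m}): φ is false.
  m (successors {v, y, z, t, m}): φ is false.
For instance, at y:
  At y: (s & q) | ~<>p is true, <>s is true, so ((s & q) | ~<>p) & <>s is true.
    At y: s & q is true, ~<>p is false, so (s & q) | ~<>p is true.
      At y: <>p is true, so ~<>p is false.
    At y: <>s requires s at some successor in {u, v, z}.
      s holds at v, so <>s is true at y.
Satisfying worlds: {x, y}

x, y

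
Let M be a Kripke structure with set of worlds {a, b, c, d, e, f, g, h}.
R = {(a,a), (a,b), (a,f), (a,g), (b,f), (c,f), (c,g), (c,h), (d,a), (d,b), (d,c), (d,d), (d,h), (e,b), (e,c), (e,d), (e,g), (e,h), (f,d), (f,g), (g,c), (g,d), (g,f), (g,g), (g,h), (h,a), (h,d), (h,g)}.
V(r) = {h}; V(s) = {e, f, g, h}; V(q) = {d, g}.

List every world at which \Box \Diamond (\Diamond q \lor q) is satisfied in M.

Let φ = \Box \Diamond (\Diamond q \lor q). Evaluate φ at each world:
  a (successors {a, b, f, g}): φ is true.
  b (successors {f}): φ is true.
  c (successors {f, g, h}): φ is true.
  d (successors {a, b, c, d, h}): φ is true.
  e (successors {b, c, d, g, h}): φ is true.
  f (successors {d, g}): φ is true.
  g (successors {c, d, f, g, h}): φ is true.
  h (successors {a, d, g}): φ is true.
For instance, at h:
  At h: \Box \Diamond (\Diamond q \lor q) requires \Diamond (\Diamond q \lor q) at every successor {a, d, g}.
      At a: \Diamond (\Diamond q \lor q) requires \Diamond q \lor q at some successor in {a, b, f, g}.
        \Diamond q \lor q holds at a, so \Diamond (\Diamond q \lor q) is true at a.
      At d: \Diamond (\Diamond q \lor q) requires \Diamond q \lor q at some successor in {a, b, c, d, h}.
        \Diamond q \lor q holds at a, so \Diamond (\Diamond q \lor q) is true at d.
      At g: \Diamond (\Diamond q \lor q) requires \Diamond q \lor q at some successor in {c, d, f, g, h}.
        \Diamond q \lor q holds at c, so \Diamond (\Diamond q \lor q) is true at g.
  So \Box \Diamond (\Diamond q \lor q) is true at h.
Satisfying worlds: {a, b, c, d, e, f, g, h}

a, b, c, d, e, f, g, h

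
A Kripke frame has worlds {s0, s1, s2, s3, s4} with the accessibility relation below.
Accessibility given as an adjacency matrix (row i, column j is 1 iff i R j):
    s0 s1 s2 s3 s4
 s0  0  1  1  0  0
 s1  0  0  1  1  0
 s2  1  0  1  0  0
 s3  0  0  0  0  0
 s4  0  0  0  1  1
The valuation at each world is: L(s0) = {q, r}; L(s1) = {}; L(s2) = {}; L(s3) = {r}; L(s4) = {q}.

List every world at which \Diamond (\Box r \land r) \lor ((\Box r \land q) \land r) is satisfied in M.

s1, s4

Let φ = \Diamond (\Box r \land r) \lor ((\Box r \land q) \land r). Evaluate φ at each world:
  s0 (successors {s1, s2}): φ is false.
  s1 (successors {s2, s3}): φ is true.
  s2 (successors {s0, s2}): φ is false.
  s3 (successors ∅): φ is false.
  s4 (successors {s3, s4}): φ is true.
For instance, at s0:
  At s0: \Diamond (\Box r \land r) is false, (\Box r \land q) \land r is false, so \Diamond (\Box r \land r) \lor ((\Box r \land q) \land r) is false.
    At s0: \Diamond (\Box r \land r) requires \Box r \land r at some successor in {s1, s2}.
      At s1: \Box r \land r is false.
      At s2: \Box r \land r is false.
    So \Diamond (\Box r \land r) is false at s0.
    At s0: \Box r \land q is false, r is true, so (\Box r \land q) \land r is false.
      At s0: \Box r is false, q is true, so \Box r \land q is false.
Satisfying worlds: {s1, s4}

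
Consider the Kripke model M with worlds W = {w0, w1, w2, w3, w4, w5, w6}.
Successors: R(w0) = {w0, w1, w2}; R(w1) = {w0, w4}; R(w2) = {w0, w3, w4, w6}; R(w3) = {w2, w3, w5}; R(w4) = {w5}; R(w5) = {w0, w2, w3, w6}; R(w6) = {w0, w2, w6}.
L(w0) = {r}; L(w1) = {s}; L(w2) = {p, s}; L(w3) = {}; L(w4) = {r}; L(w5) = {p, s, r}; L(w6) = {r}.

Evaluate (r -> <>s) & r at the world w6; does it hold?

At w6: r -> <>s is true, r is true, so (r -> <>s) & r is true.
  At w6: r is true, <>s is true, so r -> <>s is true.
    At w6: <>s requires s at some successor in {w0, w2, w6}.
      s holds at w2, so <>s is true at w6.

Yes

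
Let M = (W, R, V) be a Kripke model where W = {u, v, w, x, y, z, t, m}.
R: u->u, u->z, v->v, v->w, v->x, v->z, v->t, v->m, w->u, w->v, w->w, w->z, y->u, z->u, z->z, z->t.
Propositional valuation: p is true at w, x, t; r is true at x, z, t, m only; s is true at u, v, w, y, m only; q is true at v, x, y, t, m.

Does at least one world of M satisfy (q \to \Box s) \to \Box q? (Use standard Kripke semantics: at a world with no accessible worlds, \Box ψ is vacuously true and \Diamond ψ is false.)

Yes

Let φ = (q \to \Box s) \to \Box q. Evaluate φ at each world:
  u (successors {u, z}): φ is false.
  v (successors {v, w, x, z, t, m}): φ is true.
  w (successors {u, v, w, z}): φ is false.
  x (successors ∅): φ is true.
  y (successors {u}): φ is false.
  z (successors {u, z, t}): φ is false.
  t (successors ∅): φ is true.
  m (successors ∅): φ is true.
Detail at v (witness):
  At v: q \to \Box s is false, \Box q is false, so (q \to \Box s) \to \Box q is true.
    At v: q is true, \Box s is false, so q \to \Box s is false.
      At v: \Box s requires s at every successor {v, w, x, z, t, m}.
        s fails at x, so \Box s is false at v.
    At v: \Box q requires q at every successor {v, w, x, z, t, m}.
      q fails at w, so \Box q is false at v.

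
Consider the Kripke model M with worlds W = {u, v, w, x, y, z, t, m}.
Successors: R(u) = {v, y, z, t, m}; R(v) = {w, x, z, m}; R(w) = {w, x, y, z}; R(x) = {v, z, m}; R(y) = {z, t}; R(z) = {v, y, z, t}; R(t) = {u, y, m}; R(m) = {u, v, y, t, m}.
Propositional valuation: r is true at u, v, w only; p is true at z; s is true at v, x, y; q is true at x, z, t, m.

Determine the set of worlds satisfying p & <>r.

z

Let φ = p & <>r. Evaluate φ at each world:
  u (successors {v, y, z, t, m}): φ is false.
  v (successors {w, x, z, m}): φ is false.
  w (successors {w, x, y, z}): φ is false.
  x (successors {v, z, m}): φ is false.
  y (successors {z, t}): φ is false.
  z (successors {v, y, z, t}): φ is true.
  t (successors {u, y, m}): φ is false.
  m (successors {u, v, y, t, m}): φ is false.
For instance, at m:
  At m: p is false, <>r is true, so p & <>r is false.
    At m: <>r requires r at some successor in {u, v, y, t, m}.
      r holds at u, so <>r is true at m.
Satisfying worlds: {z}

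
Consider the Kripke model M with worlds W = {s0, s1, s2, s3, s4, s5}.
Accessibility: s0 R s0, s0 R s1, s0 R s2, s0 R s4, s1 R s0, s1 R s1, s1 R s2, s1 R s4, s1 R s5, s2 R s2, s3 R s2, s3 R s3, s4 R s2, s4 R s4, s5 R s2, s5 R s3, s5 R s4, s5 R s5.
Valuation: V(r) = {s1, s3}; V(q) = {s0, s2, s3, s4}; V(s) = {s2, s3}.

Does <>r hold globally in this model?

Let φ = <>r. Evaluate φ at each world:
  s0 (successors {s0, s1, s2, s4}): φ is true.
  s1 (successors {s0, s1, s2, s4, s5}): φ is true.
  s2 (successors {s2}): φ is false.
  s3 (successors {s2, s3}): φ is true.
  s4 (successors {s2, s4}): φ is false.
  s5 (successors {s2, s3, s4, s5}): φ is true.
Detail at s2 (counterexample):
  At s2: <>r requires r at some successor in {s2}.
    At s2: r is false.
  So <>r is false at s2.

No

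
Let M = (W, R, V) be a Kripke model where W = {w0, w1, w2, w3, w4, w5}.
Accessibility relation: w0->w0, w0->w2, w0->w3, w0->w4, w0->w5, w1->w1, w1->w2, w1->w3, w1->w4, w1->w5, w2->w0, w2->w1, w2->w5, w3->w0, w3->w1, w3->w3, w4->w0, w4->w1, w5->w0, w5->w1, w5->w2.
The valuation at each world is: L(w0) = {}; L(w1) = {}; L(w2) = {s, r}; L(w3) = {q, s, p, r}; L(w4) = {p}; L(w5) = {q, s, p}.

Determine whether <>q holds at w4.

No

At w4: <>q requires q at some successor in {w0, w1}.
  At w0: q is false.
  At w1: q is false.
So <>q is false at w4.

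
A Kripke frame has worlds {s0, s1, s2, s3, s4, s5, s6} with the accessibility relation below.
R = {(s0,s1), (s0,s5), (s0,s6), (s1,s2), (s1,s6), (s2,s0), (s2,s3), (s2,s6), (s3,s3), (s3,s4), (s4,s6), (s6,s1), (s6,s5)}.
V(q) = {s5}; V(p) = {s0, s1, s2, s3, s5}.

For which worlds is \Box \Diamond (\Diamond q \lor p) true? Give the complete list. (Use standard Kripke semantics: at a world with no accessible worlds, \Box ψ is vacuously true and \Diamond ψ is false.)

s1, s2, s3, s4, s5

Let φ = \Box \Diamond (\Diamond q \lor p). Evaluate φ at each world:
  s0 (successors {s1, s5, s6}): φ is false.
  s1 (successors {s2, s6}): φ is true.
  s2 (successors {s0, s3, s6}): φ is true.
  s3 (successors {s3, s4}): φ is true.
  s4 (successors {s6}): φ is true.
  s5 (successors ∅): φ is true.
  s6 (successors {s1, s5}): φ is false.
For instance, at s2:
  At s2: \Box \Diamond (\Diamond q \lor p) requires \Diamond (\Diamond q \lor p) at every successor {s0, s3, s6}.
      At s0: \Diamond (\Diamond q \lor p) requires \Diamond q \lor p at some successor in {s1, s5, s6}.
        \Diamond q \lor p holds at s1, so \Diamond (\Diamond q \lor p) is true at s0.
      At s3: \Diamond (\Diamond q \lor p) requires \Diamond q \lor p at some successor in {s3, s4}.
        \Diamond q \lor p holds at s3, so \Diamond (\Diamond q \lor p) is true at s3.
      At s6: \Diamond (\Diamond q \lor p) requires \Diamond q \lor p at some successor in {s1, s5}.
        \Diamond q \lor p holds at s1, so \Diamond (\Diamond q \lor p) is true at s6.
  So \Box \Diamond (\Diamond q \lor p) is true at s2.
Satisfying worlds: {s1, s2, s3, s4, s5}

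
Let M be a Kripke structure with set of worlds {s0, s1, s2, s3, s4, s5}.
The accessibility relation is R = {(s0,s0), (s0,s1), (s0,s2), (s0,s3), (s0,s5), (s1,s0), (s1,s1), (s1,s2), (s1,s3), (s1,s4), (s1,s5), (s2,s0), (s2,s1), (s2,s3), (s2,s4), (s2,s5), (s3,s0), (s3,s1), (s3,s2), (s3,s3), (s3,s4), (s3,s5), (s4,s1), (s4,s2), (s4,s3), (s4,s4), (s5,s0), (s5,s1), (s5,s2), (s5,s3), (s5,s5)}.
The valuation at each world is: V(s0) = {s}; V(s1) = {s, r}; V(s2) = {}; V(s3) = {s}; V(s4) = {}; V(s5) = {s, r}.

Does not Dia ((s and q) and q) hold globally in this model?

Let φ = not Dia ((s and q) and q). Evaluate φ at each world:
  s0 (successors {s0, s1, s2, s3, s5}): φ is true.
  s1 (successors {s0, s1, s2, s3, s4, s5}): φ is true.
  s2 (successors {s0, s1, s3, s4, s5}): φ is true.
  s3 (successors {s0, s1, s2, s3, s4, s5}): φ is true.
  s4 (successors {s1, s2, s3, s4}): φ is true.
  s5 (successors {s0, s1, s2, s3, s5}): φ is true.
For instance, at s2:
  At s2: Dia ((s and q) and q) is false, so not Dia ((s and q) and q) is true.
    At s2: Dia ((s and q) and q) requires (s and q) and q at some successor in {s0, s1, s3, s4, s5}.
      At s0: (s and q) and q is false.
      At s1: (s and q) and q is false.
      At s3: (s and q) and q is false.
      At s4: (s and q) and q is false.
      At s5: (s and q) and q is false.
    So Dia ((s and q) and q) is false at s2.

Yes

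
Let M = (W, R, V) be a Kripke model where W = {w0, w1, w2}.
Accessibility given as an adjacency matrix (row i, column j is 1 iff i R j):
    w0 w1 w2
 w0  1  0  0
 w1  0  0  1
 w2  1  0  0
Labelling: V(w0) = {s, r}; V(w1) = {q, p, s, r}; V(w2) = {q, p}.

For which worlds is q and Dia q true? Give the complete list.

Recall that Dia ψ holds at a world iff ψ holds at some accessible world.
Let φ = q and Dia q. Evaluate φ at each world:
  w0 (successors {w0}): φ is false.
  w1 (successors {w2}): φ is true.
  w2 (successors {w0}): φ is false.
For instance, at w2:
  At w2: q is true, Dia q is false, so q and Dia q is false.
    At w2: Dia q requires q at some successor in {w0}.
      At w0: q is false.
    So Dia q is false at w2.
Satisfying worlds: {w1}

w1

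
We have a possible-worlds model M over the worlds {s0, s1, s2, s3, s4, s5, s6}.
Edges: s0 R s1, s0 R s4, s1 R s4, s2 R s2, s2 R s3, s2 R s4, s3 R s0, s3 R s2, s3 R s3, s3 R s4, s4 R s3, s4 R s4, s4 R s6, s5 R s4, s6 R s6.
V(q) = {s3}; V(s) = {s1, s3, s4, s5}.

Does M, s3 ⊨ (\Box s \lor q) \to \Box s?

No

At s3: \Box s \lor q is true, \Box s is false, so (\Box s \lor q) \to \Box s is false.
  At s3: \Box s is false, q is true, so \Box s \lor q is true.
    At s3: \Box s requires s at every successor {s0, s2, s3, s4}.
      s fails at s0, so \Box s is false at s3.
  At s3: \Box s requires s at every successor {s0, s2, s3, s4}.
    s fails at s0, so \Box s is false at s3.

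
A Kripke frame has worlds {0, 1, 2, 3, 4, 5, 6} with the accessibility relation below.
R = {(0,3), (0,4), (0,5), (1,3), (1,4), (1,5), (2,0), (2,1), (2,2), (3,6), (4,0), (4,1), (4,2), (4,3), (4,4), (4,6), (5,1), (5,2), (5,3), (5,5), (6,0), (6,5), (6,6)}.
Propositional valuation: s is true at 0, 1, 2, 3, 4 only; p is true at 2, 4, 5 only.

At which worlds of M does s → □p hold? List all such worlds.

5, 6

Recall that □ψ holds at a world iff ψ holds at every accessible world, and ◇ψ holds iff ψ holds at some accessible world.
Let φ = s → □p. Evaluate φ at each world:
  0 (successors {3, 4, 5}): φ is false.
  1 (successors {3, 4, 5}): φ is false.
  2 (successors {0, 1, 2}): φ is false.
  3 (successors {6}): φ is false.
  4 (successors {0, 1, 2, 3, 4, 6}): φ is false.
  5 (successors {1, 2, 3, 5}): φ is true.
  6 (successors {0, 5, 6}): φ is true.
For instance, at 6:
  At 6: s is false, □p is false, so s → □p is true.
    At 6: □p requires p at every successor {0, 5, 6}.
      p fails at 0, so □p is false at 6.
Satisfying worlds: {5, 6}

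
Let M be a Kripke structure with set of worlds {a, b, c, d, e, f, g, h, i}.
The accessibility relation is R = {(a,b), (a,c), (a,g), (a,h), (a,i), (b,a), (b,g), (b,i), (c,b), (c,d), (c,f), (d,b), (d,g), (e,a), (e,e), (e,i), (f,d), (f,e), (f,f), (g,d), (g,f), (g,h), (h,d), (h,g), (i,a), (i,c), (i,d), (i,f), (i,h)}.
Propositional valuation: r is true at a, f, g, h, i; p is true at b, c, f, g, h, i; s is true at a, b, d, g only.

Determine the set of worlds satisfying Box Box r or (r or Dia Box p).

Let φ = Box Box r or (r or Dia Box p). Evaluate φ at each world:
  a (successors {b, c, g, h, i}): φ is true.
  b (successors {a, g, i}): φ is true.
  c (successors {b, d, f}): φ is true.
  d (successors {b, g}): φ is false.
  e (successors {a, e, i}): φ is true.
  f (successors {d, e, f}): φ is true.
  g (successors {d, f, h}): φ is true.
  h (successors {d, g}): φ is true.
  i (successors {a, c, d, f, h}): φ is true.
For instance, at d:
  At d: Box Box r is false, r or Dia Box p is false, so Box Box r or (r or Dia Box p) is false.
    At d: Box Box r requires Box r at every successor {b, g}.
      Box r fails at g, so Box Box r is false at d.
    At d: r is false, Dia Box p is false, so r or Dia Box p is false.
      At d: Dia Box p requires Box p at some successor in {b, g}.
        At b: Box p is false.
        At g: Box p is false.
      So Dia Box p is false at d.
Satisfying worlds: {a, b, c, e, f, g, h, i}

a, b, c, e, f, g, h, i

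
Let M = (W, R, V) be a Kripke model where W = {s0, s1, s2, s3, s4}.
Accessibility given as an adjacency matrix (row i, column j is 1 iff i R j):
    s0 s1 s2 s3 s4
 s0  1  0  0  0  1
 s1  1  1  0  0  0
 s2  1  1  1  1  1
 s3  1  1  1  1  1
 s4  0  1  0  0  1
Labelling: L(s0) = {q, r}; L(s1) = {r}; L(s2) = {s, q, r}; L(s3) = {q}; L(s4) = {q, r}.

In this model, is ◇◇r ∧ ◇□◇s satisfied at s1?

No

At s1: ◇◇r is true, ◇□◇s is false, so ◇◇r ∧ ◇□◇s is false.
  At s1: ◇◇r requires ◇r at some successor in {s0, s1}.
    ◇r holds at s0, so ◇◇r is true at s1.
      At s0: ◇r requires r at some successor in {s0, s4}.
        r holds at s0, so ◇r is true at s0.
  At s1: ◇□◇s requires □◇s at some successor in {s0, s1}.
    At s0: □◇s is false.
    At s1: □◇s is false.
  So ◇□◇s is false at s1.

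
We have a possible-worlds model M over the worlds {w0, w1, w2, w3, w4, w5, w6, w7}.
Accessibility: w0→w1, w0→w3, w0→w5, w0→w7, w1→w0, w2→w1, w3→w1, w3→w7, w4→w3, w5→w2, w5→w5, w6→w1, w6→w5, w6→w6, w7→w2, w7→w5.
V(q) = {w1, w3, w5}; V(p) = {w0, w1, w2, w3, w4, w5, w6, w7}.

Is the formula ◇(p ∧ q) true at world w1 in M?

No

At w1: ◇(p ∧ q) requires p ∧ q at some successor in {w0}.
  At w0: p ∧ q is false.
So ◇(p ∧ q) is false at w1.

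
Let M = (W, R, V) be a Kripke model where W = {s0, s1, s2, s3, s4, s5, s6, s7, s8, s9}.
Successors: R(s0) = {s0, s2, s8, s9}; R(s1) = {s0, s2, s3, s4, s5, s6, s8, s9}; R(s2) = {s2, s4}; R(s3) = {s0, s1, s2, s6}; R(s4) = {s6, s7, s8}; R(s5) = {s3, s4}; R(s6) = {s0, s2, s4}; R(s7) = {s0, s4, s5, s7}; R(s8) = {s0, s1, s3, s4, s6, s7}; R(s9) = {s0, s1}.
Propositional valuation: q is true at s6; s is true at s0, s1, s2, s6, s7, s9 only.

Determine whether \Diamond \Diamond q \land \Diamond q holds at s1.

Recall that \Diamond ψ holds at a world iff ψ holds at some accessible world.
At s1: \Diamond \Diamond q is true, \Diamond q is true, so \Diamond \Diamond q \land \Diamond q is true.
  At s1: \Diamond \Diamond q requires \Diamond q at some successor in {s0, s2, s3, s4, s5, s6, s8, s9}.
    \Diamond q holds at s3, so \Diamond \Diamond q is true at s1.
      At s3: \Diamond q requires q at some successor in {s0, s1, s2, s6}.
        q holds at s6, so \Diamond q is true at s3.
  At s1: \Diamond q requires q at some successor in {s0, s2, s3, s4, s5, s6, s8, s9}.
    q holds at s6, so \Diamond q is true at s1.

Yes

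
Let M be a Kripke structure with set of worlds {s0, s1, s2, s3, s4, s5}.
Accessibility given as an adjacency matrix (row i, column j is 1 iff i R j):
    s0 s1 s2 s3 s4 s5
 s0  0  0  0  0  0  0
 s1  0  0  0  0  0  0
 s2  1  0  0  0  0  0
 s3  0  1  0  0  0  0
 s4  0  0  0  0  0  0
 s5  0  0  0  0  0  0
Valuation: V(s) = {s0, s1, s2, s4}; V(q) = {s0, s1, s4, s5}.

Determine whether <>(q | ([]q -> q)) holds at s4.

At s4: no accessible worlds, so <>(q | ([]q -> q)) is false.

No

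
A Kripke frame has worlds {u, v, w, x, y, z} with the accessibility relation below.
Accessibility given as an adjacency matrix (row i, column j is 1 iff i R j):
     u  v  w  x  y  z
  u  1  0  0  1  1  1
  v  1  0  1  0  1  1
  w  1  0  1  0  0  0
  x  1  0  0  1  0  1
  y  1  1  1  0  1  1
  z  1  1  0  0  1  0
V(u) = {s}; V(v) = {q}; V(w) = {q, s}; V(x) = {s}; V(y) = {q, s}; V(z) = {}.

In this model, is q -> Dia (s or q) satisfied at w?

Recall that Dia ψ holds at a world iff ψ holds at some accessible world.
At w: q is true, Dia (s or q) is true, so q -> Dia (s or q) is true.
  At w: Dia (s or q) requires s or q at some successor in {u, w}.
    s or q holds at u, so Dia (s or q) is true at w.

Yes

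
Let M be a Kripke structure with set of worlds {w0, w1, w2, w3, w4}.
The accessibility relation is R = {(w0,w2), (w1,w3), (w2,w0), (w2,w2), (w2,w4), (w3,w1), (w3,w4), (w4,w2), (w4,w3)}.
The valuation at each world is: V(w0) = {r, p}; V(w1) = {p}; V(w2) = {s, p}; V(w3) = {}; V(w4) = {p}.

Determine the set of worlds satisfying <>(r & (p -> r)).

w2

Recall that <>ψ holds at a world iff ψ holds at some accessible world.
Let φ = <>(r & (p -> r)). Evaluate φ at each world:
  w0 (successors {w2}): φ is false.
  w1 (successors {w3}): φ is false.
  w2 (successors {w0, w2, w4}): φ is true.
  w3 (successors {w1, w4}): φ is false.
  w4 (successors {w2, w3}): φ is false.
For instance, at w3:
  At w3: <>(r & (p -> r)) requires r & (p -> r) at some successor in {w1, w4}.
    At w1: r & (p -> r) is false.
    At w4: r & (p -> r) is false.
  So <>(r & (p -> r)) is false at w3.
Satisfying worlds: {w2}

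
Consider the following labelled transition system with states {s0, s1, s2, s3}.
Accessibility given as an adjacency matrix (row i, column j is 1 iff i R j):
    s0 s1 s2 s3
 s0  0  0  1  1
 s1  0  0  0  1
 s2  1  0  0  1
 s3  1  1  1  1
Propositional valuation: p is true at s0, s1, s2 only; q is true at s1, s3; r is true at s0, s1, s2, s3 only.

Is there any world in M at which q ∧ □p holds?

Recall that □ψ holds at a world iff ψ holds at every accessible world, and ◇ψ holds iff ψ holds at some accessible world.
Let φ = q ∧ □p. Evaluate φ at each world:
  s0 (successors {s2, s3}): φ is false.
  s1 (successors {s3}): φ is false.
  s2 (successors {s0, s3}): φ is false.
  s3 (successors {s0, s1, s2, s3}): φ is false.
For instance, at s0:
  At s0: q is false, □p is false, so q ∧ □p is false.
    At s0: □p requires p at every successor {s2, s3}.
      p fails at s3, so □p is false at s0.

No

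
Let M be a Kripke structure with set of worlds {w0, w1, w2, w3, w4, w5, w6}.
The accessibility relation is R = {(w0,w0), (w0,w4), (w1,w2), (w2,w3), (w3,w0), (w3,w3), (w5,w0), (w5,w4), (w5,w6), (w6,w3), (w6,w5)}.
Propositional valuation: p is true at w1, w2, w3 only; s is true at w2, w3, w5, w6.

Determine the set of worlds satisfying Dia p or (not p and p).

w1, w2, w3, w6

Let φ = Dia p or (not p and p). Evaluate φ at each world:
  w0 (successors {w0, w4}): φ is false.
  w1 (successors {w2}): φ is true.
  w2 (successors {w3}): φ is true.
  w3 (successors {w0, w3}): φ is true.
  w4 (successors ∅): φ is false.
  w5 (successors {w0, w4, w6}): φ is false.
  w6 (successors {w3, w5}): φ is true.
For instance, at w2:
  At w2: Dia p is true, not p and p is false, so Dia p or (not p and p) is true.
    At w2: Dia p requires p at some successor in {w3}.
      p holds at w3, so Dia p is true at w2.
Satisfying worlds: {w1, w2, w3, w6}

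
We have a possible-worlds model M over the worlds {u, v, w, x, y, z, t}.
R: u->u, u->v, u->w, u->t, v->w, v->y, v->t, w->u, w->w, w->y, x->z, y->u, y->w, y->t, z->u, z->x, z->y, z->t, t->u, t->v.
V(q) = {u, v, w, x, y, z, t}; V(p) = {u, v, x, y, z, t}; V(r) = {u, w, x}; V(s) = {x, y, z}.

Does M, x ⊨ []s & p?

Yes

At x: []s is true, p is true, so []s & p is true.
  At x: []s requires s at every successor {z}.
    At z: s is true.
  So []s is true at x.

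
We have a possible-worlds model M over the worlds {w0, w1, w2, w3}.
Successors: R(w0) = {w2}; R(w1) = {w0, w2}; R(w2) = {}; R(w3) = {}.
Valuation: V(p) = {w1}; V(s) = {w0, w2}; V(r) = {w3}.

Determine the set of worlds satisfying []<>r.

w2, w3

Let φ = []<>r. Evaluate φ at each world:
  w0 (successors {w2}): φ is false.
  w1 (successors {w0, w2}): φ is false.
  w2 (successors ∅): φ is true.
  w3 (successors ∅): φ is true.
For instance, at w1:
  At w1: []<>r requires <>r at every successor {w0, w2}.
    <>r fails at w0, so []<>r is false at w1.
      At w0: <>r requires r at some successor in {w2}.
        At w2: r is false.
      So <>r is false at w0.
Satisfying worlds: {w2, w3}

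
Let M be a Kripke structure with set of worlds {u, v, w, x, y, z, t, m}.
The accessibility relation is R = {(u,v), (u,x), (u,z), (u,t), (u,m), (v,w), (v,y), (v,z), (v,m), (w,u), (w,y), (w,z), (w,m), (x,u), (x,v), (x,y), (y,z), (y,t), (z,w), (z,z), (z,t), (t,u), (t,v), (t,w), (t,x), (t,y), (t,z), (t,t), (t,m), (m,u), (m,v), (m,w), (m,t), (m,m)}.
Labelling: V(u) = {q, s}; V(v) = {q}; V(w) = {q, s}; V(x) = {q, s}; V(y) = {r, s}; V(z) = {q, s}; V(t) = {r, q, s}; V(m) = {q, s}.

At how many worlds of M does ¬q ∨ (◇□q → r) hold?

2

Let φ = ¬q ∨ (◇□q → r). Evaluate φ at each world:
  u (successors {v, x, z, t, m}): φ is false.
  v (successors {w, y, z, m}): φ is false.
  w (successors {u, y, z, m}): φ is false.
  x (successors {u, v, y}): φ is false.
  y (successors {z, t}): φ is true.
  z (successors {w, z, t}): φ is false.
  t (successors {u, v, w, x, y, z, t, m}): φ is true.
  m (successors {u, v, w, t, m}): φ is false.
For instance, at y:
  At y: ¬q is true, ◇□q → r is true, so ¬q ∨ (◇□q → r) is true.
    At y: ◇□q is true, r is true, so ◇□q → r is true.
      At y: ◇□q requires □q at some successor in {z, t}.
        □q holds at z, so ◇□q is true at y.
Satisfying worlds: {y, t}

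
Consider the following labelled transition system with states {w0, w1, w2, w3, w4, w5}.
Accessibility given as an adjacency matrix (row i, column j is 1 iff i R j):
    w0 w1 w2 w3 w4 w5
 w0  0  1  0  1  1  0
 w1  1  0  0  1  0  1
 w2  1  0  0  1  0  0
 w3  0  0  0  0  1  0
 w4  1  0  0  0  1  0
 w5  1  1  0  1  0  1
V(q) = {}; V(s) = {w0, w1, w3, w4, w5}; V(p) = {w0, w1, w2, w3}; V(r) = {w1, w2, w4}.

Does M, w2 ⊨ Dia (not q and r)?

Recall that Dia ψ holds at a world iff ψ holds at some accessible world.
At w2: Dia (not q and r) requires not q and r at some successor in {w0, w3}.
  At w0: not q and r is false.
  At w3: not q and r is false.
So Dia (not q and r) is false at w2.

No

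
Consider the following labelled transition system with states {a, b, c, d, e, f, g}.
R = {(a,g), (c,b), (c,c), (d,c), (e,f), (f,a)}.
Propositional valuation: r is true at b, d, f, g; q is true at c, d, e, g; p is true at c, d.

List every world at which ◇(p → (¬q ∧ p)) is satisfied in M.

Recall that ◇ψ holds at a world iff ψ holds at some accessible world.
Let φ = ◇(p → (¬q ∧ p)). Evaluate φ at each world:
  a (successors {g}): φ is true.
  b (successors ∅): φ is false.
  c (successors {b, c}): φ is true.
  d (successors {c}): φ is false.
  e (successors {f}): φ is true.
  f (successors {a}): φ is true.
  g (successors ∅): φ is false.
For instance, at d:
  At d: ◇(p → (¬q ∧ p)) requires p → (¬q ∧ p) at some successor in {c}.
    At c: p → (¬q ∧ p) is false.
  So ◇(p → (¬q ∧ p)) is false at d.
Satisfying worlds: {a, c, e, f}

a, c, e, f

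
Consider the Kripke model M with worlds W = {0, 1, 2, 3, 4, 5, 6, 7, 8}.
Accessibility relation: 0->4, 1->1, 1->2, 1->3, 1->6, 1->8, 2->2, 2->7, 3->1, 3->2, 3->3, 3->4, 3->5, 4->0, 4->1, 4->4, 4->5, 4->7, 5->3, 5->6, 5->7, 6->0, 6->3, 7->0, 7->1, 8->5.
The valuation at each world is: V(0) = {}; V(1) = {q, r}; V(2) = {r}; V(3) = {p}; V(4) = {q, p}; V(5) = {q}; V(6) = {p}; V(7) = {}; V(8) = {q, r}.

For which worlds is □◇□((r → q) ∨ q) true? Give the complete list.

Let φ = □◇□((r → q) ∨ q). Evaluate φ at each world:
  0 (successors {4}): φ is true.
  1 (successors {1, 2, 3, 6, 8}): φ is true.
  2 (successors {2, 7}): φ is true.
  3 (successors {1, 2, 3, 4, 5}): φ is true.
  4 (successors {0, 1, 4, 5, 7}): φ is true.
  5 (successors {3, 6, 7}): φ is true.
  6 (successors {0, 3}): φ is true.
  7 (successors {0, 1}): φ is true.
  8 (successors {5}): φ is true.
For instance, at 3:
  At 3: □◇□((r → q) ∨ q) requires ◇□((r → q) ∨ q) at every successor {1, 2, 3, 4, 5}.
    At 1: ◇□((r → q) ∨ q) is true.
    At 2: ◇□((r → q) ∨ q) is true.
    At 3: ◇□((r → q) ∨ q) is true.
    At 4: ◇□((r → q) ∨ q) is true.
    At 5: ◇□((r → q) ∨ q) is true.
  So □◇□((r → q) ∨ q) is true at 3.
Satisfying worlds: {0, 1, 2, 3, 4, 5, 6, 7, 8}

0, 1, 2, 3, 4, 5, 6, 7, 8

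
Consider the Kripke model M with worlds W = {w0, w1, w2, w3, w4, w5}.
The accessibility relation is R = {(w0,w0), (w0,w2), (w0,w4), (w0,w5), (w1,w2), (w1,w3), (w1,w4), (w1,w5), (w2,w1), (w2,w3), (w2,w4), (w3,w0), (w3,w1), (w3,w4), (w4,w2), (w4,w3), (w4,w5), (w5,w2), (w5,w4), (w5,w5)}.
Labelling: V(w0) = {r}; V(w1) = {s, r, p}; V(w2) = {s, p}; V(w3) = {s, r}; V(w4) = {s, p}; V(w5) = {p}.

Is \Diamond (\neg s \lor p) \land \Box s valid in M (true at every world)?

No

Recall that \Box ψ holds at a world iff ψ holds at every accessible world, and \Diamond ψ holds iff ψ holds at some accessible world.
Let φ = \Diamond (\neg s \lor p) \land \Box s. Evaluate φ at each world:
  w0 (successors {w0, w2, w4, w5}): φ is false.
  w1 (successors {w2, w3, w4, w5}): φ is false.
  w2 (successors {w1, w3, w4}): φ is true.
  w3 (successors {w0, w1, w4}): φ is false.
  w4 (successors {w2, w3, w5}): φ is false.
  w5 (successors {w2, w4, w5}): φ is false.
Detail at w0 (counterexample):
  At w0: \Diamond (\neg s \lor p) is true, \Box s is false, so \Diamond (\neg s \lor p) \land \Box s is false.
    At w0: \Diamond (\neg s \lor p) requires \neg s \lor p at some successor in {w0, w2, w4, w5}.
      \neg s \lor p holds at w0, so \Diamond (\neg s \lor p) is true at w0.
    At w0: \Box s requires s at every successor {w0, w2, w4, w5}.
      s fails at w0, so \Box s is false at w0.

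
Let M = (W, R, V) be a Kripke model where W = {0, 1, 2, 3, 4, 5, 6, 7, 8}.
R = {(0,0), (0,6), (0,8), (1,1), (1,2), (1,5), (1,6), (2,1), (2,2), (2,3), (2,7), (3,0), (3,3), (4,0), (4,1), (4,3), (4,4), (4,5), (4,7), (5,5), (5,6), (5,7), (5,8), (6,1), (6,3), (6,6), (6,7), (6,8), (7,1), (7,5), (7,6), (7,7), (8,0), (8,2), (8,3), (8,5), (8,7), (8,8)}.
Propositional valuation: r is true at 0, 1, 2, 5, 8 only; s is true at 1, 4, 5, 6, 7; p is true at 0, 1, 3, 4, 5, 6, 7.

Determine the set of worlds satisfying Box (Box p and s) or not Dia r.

none

Let φ = Box (Box p and s) or not Dia r. Evaluate φ at each world:
  0 (successors {0, 6, 8}): φ is false.
  1 (successors {1, 2, 5, 6}): φ is false.
  2 (successors {1, 2, 3, 7}): φ is false.
  3 (successors {0, 3}): φ is false.
  4 (successors {0, 1, 3, 4, 5, 7}): φ is false.
  5 (successors {5, 6, 7, 8}): φ is false.
  6 (successors {1, 3, 6, 7, 8}): φ is false.
  7 (successors {1, 5, 6, 7}): φ is false.
  8 (successors {0, 2, 3, 5, 7, 8}): φ is false.
For instance, at 4:
  At 4: Box (Box p and s) is false, not Dia r is false, so Box (Box p and s) or not Dia r is false.
    At 4: Box (Box p and s) requires Box p and s at every successor {0, 1, 3, 4, 5, 7}.
      Box p and s fails at 0, so Box (Box p and s) is false at 4.
    At 4: Dia r is true, so not Dia r is false.
      At 4: Dia r requires r at some successor in {0, 1, 3, 4, 5, 7}.
        r holds at 0, so Dia r is true at 4.
Satisfying worlds: none.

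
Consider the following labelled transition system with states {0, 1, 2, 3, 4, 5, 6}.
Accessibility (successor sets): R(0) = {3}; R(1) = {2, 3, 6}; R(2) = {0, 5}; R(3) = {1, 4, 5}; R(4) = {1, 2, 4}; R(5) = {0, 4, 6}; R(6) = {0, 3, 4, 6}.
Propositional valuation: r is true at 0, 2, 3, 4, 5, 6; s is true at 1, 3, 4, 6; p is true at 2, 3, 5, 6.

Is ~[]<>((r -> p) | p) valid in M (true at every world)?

Recall that []ψ holds at a world iff ψ holds at every accessible world, and <>ψ holds iff ψ holds at some accessible world.
Let φ = ~[]<>((r -> p) | p). Evaluate φ at each world:
  0 (successors {3}): φ is false.
  1 (successors {2, 3, 6}): φ is false.
  2 (successors {0, 5}): φ is false.
  3 (successors {1, 4, 5}): φ is false.
  4 (successors {1, 2, 4}): φ is false.
  5 (successors {0, 4, 6}): φ is false.
  6 (successors {0, 3, 4, 6}): φ is false.
Detail at 0 (counterexample):
  At 0: []<>((r -> p) | p) is true, so ~[]<>((r -> p) | p) is false.
    At 0: []<>((r -> p) | p) requires <>((r -> p) | p) at every successor {3}.
      At 3: <>((r -> p) | p) is true.
    So []<>((r -> p) | p) is true at 0.

No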